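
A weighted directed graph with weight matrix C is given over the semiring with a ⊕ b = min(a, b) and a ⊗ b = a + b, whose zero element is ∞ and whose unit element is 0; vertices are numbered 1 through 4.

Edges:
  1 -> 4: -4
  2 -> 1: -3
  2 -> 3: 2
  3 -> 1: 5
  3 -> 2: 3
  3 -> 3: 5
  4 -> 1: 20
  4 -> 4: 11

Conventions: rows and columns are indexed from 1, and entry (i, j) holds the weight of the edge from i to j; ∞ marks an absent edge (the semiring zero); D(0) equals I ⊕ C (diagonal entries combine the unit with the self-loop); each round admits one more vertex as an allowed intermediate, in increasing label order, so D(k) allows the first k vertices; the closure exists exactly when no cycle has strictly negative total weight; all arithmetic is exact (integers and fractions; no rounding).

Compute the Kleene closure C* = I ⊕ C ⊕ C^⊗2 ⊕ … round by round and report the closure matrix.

D(0):
  [0, ∞, ∞, -4]
  [-3, 0, 2, ∞]
  [5, 3, 0, ∞]
  [20, ∞, ∞, 0]
D(1):
  [0, ∞, ∞, -4]
  [-3, 0, 2, -7]
  [5, 3, 0, 1]
  [20, ∞, ∞, 0]
D(2):
  [0, ∞, ∞, -4]
  [-3, 0, 2, -7]
  [0, 3, 0, -4]
  [20, ∞, ∞, 0]
D(3):
  [0, ∞, ∞, -4]
  [-3, 0, 2, -7]
  [0, 3, 0, -4]
  [20, ∞, ∞, 0]
D(4):
  [0, ∞, ∞, -4]
  [-3, 0, 2, -7]
  [0, 3, 0, -4]
  [20, ∞, ∞, 0]
Answer: C* = [[0, ∞, ∞, -4], [-3, 0, 2, -7], [0, 3, 0, -4], [20, ∞, ∞, 0]]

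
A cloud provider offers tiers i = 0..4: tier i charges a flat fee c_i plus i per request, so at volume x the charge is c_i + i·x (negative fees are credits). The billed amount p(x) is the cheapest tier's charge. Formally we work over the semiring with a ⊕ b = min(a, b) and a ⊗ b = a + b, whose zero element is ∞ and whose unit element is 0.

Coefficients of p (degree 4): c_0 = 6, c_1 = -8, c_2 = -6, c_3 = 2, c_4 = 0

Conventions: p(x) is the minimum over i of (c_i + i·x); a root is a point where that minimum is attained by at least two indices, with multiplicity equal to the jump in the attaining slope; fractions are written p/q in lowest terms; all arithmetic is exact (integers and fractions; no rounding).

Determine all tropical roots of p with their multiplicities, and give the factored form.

hull edge (i=0, c=6) to (i=1, c=-8): slope -14, span 1
hull edge (i=1, c=-8) to (i=2, c=-6): slope 2, span 1
hull edge (i=2, c=-6) to (i=4, c=0): slope 3, span 2
Factored form: p(x) = 0 ⊗ (x ⊕ (-3)) ⊗ (x ⊕ (-3)) ⊗ (x ⊕ (-2)) ⊗ (x ⊕ 14)
Answer: roots = -3 (mult 2), -2 (mult 1), 14 (mult 1)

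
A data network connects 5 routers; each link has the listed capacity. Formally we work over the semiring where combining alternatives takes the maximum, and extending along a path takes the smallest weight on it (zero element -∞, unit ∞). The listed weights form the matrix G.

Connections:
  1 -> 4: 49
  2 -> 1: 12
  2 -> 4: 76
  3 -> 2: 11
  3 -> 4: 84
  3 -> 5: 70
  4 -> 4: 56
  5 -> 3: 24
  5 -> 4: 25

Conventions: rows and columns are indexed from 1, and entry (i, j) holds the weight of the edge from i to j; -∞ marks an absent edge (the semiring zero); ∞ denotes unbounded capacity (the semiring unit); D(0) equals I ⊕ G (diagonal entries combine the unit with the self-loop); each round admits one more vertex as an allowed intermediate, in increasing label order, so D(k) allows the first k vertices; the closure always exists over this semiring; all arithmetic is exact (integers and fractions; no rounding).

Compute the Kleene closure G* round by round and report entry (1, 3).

D(0):
  [∞, -∞, -∞, 49, -∞]
  [12, ∞, -∞, 76, -∞]
  [-∞, 11, ∞, 84, 70]
  [-∞, -∞, -∞, ∞, -∞]
  [-∞, -∞, 24, 25, ∞]
D(1):
  [∞, -∞, -∞, 49, -∞]
  [12, ∞, -∞, 76, -∞]
  [-∞, 11, ∞, 84, 70]
  [-∞, -∞, -∞, ∞, -∞]
  [-∞, -∞, 24, 25, ∞]
D(2):
  [∞, -∞, -∞, 49, -∞]
  [12, ∞, -∞, 76, -∞]
  [11, 11, ∞, 84, 70]
  [-∞, -∞, -∞, ∞, -∞]
  [-∞, -∞, 24, 25, ∞]
D(3):
  [∞, -∞, -∞, 49, -∞]
  [12, ∞, -∞, 76, -∞]
  [11, 11, ∞, 84, 70]
  [-∞, -∞, -∞, ∞, -∞]
  [11, 11, 24, 25, ∞]
D(4):
  [∞, -∞, -∞, 49, -∞]
  [12, ∞, -∞, 76, -∞]
  [11, 11, ∞, 84, 70]
  [-∞, -∞, -∞, ∞, -∞]
  [11, 11, 24, 25, ∞]
D(5):
  [∞, -∞, -∞, 49, -∞]
  [12, ∞, -∞, 76, -∞]
  [11, 11, ∞, 84, 70]
  [-∞, -∞, -∞, ∞, -∞]
  [11, 11, 24, 25, ∞]
Answer: G*[1][3] = -∞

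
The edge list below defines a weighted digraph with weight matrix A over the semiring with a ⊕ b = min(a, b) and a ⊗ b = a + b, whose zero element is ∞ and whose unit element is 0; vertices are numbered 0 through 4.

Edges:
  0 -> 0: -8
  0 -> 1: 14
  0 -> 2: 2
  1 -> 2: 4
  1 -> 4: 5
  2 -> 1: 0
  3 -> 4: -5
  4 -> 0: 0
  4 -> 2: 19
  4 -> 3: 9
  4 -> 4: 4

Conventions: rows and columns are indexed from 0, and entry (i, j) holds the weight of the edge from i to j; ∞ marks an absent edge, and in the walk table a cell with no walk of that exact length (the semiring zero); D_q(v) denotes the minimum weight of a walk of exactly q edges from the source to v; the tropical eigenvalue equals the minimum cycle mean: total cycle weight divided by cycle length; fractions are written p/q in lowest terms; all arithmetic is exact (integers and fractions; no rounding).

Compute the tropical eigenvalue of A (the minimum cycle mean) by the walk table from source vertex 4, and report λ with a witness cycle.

q=0: [∞, ∞, ∞, ∞, 0]
q=1: [0, ∞, 19, 9, 4]
q=2: [-8, 14, 2, 13, 4]
q=3: [-16, 2, -6, 13, 8]
q=4: [-24, -6, -14, 17, 7]
q=5: [-32, -14, -22, 16, -1]
Optimal cycle mean attained by: cycle 0->0, total (-8), length 1.
Answer: λ = -8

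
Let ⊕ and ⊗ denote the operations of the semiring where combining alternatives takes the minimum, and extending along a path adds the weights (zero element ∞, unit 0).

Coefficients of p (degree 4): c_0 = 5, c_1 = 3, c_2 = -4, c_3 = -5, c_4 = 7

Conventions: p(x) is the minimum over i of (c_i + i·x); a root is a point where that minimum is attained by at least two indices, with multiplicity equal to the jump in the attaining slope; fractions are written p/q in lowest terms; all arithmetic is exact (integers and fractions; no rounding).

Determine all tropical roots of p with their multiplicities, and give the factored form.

hull edge (i=0, c=5) to (i=2, c=-4): slope -9/2, span 2
hull edge (i=2, c=-4) to (i=3, c=-5): slope -1, span 1
hull edge (i=3, c=-5) to (i=4, c=7): slope 12, span 1
Factored form: p(x) = 7 ⊗ (x ⊕ (-12)) ⊗ (x ⊕ 1) ⊗ (x ⊕ 9/2) ⊗ (x ⊕ 9/2)
Answer: roots = -12 (mult 1), 1 (mult 1), 9/2 (mult 2)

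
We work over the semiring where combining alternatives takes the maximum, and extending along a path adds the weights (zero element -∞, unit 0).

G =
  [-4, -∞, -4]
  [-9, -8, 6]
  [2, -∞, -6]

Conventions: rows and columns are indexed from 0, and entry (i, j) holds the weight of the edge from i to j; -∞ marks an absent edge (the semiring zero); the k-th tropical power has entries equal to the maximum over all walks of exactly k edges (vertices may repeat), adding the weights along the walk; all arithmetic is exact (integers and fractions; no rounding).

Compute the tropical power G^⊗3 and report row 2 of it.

G^⊗2:
  [-2, -∞, -8]
  [8, -16, 0]
  [-2, -∞, -2]
G^⊗3:
  [-6, -∞, -6]
  [4, -24, 4]
  [0, -∞, -6]
Answer: row 2 of G^⊗3 = [0, -∞, -6]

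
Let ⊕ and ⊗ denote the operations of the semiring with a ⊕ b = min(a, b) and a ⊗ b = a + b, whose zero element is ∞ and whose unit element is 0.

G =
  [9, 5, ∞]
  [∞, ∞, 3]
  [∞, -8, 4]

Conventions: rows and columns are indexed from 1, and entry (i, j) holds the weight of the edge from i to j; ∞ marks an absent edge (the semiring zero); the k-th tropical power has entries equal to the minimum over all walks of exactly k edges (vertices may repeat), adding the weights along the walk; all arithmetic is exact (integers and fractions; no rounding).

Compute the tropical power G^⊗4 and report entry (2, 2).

G^⊗2:
  [18, 14, 8]
  [∞, -5, 7]
  [∞, -4, -5]
G^⊗3:
  [27, 0, 12]
  [∞, -1, -2]
  [∞, -13, -1]
G^⊗4:
  [36, 4, 3]
  [∞, -10, 2]
  [∞, -9, -10]
Key observation: the optimum is the walk 2->3->2->3->2, with weight 3 + (-8) + 3 + (-8) = -10.
Optimal value attained by: walk 2->3->2->3->2.
Answer: (G^⊗4)[2][2] = -10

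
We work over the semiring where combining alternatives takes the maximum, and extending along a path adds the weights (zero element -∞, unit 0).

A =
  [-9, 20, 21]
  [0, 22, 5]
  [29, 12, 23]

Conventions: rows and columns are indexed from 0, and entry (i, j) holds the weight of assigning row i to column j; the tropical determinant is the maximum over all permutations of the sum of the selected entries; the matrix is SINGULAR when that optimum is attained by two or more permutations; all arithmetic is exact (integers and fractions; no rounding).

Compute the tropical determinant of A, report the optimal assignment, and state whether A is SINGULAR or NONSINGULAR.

σ = (0, 1, 2): (-9) + 22 + 23 = 36
σ = (0, 2, 1): (-9) + 5 + 12 = 8
σ = (1, 0, 2): 20 + 0 + 23 = 43
σ = (1, 2, 0): 20 + 5 + 29 = 54
σ = (2, 0, 1): 21 + 0 + 12 = 33
σ = (2, 1, 0): 21 + 22 + 29 = 72
Optimal value attained by: σ = (2, 1, 0).
Answer: det⊕(A) = 72; verdict: NONSINGULAR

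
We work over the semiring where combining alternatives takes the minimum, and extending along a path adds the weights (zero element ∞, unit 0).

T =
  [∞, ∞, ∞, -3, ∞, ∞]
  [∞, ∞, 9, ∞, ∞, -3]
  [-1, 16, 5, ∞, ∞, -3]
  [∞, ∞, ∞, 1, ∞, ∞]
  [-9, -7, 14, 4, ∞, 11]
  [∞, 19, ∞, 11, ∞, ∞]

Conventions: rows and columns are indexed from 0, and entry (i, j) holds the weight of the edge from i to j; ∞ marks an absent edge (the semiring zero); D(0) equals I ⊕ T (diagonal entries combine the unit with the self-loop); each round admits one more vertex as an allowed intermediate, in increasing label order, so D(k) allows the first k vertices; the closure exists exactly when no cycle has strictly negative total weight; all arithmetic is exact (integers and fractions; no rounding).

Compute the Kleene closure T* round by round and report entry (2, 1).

D(0):
  [0, ∞, ∞, -3, ∞, ∞]
  [∞, 0, 9, ∞, ∞, -3]
  [-1, 16, 0, ∞, ∞, -3]
  [∞, ∞, ∞, 0, ∞, ∞]
  [-9, -7, 14, 4, 0, 11]
  [∞, 19, ∞, 11, ∞, 0]
D(1):
  [0, ∞, ∞, -3, ∞, ∞]
  [∞, 0, 9, ∞, ∞, -3]
  [-1, 16, 0, -4, ∞, -3]
  [∞, ∞, ∞, 0, ∞, ∞]
  [-9, -7, 14, -12, 0, 11]
  [∞, 19, ∞, 11, ∞, 0]
D(2):
  [0, ∞, ∞, -3, ∞, ∞]
  [∞, 0, 9, ∞, ∞, -3]
  [-1, 16, 0, -4, ∞, -3]
  [∞, ∞, ∞, 0, ∞, ∞]
  [-9, -7, 2, -12, 0, -10]
  [∞, 19, 28, 11, ∞, 0]
D(3):
  [0, ∞, ∞, -3, ∞, ∞]
  [8, 0, 9, 5, ∞, -3]
  [-1, 16, 0, -4, ∞, -3]
  [∞, ∞, ∞, 0, ∞, ∞]
  [-9, -7, 2, -12, 0, -10]
  [27, 19, 28, 11, ∞, 0]
D(4):
  [0, ∞, ∞, -3, ∞, ∞]
  [8, 0, 9, 5, ∞, -3]
  [-1, 16, 0, -4, ∞, -3]
  [∞, ∞, ∞, 0, ∞, ∞]
  [-9, -7, 2, -12, 0, -10]
  [27, 19, 28, 11, ∞, 0]
D(5):
  [0, ∞, ∞, -3, ∞, ∞]
  [8, 0, 9, 5, ∞, -3]
  [-1, 16, 0, -4, ∞, -3]
  [∞, ∞, ∞, 0, ∞, ∞]
  [-9, -7, 2, -12, 0, -10]
  [27, 19, 28, 11, ∞, 0]
D(6):
  [0, ∞, ∞, -3, ∞, ∞]
  [8, 0, 9, 5, ∞, -3]
  [-1, 16, 0, -4, ∞, -3]
  [∞, ∞, ∞, 0, ∞, ∞]
  [-9, -7, 2, -12, 0, -10]
  [27, 19, 28, 11, ∞, 0]
Answer: T*[2][1] = 16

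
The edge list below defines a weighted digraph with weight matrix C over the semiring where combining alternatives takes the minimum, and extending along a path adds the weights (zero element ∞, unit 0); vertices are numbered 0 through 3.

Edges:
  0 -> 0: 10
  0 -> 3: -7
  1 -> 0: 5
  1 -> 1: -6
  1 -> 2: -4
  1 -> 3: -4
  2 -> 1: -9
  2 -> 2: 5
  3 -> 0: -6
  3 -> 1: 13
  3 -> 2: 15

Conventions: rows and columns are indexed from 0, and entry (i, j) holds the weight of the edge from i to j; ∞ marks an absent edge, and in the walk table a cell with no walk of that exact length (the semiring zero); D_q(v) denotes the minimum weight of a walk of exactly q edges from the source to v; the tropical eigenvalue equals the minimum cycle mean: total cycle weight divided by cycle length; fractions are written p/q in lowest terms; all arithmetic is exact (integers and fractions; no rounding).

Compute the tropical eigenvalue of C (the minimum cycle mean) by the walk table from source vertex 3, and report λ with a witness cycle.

q=0: [∞, ∞, ∞, 0]
q=1: [-6, 13, 15, ∞]
q=2: [4, 6, 9, -13]
q=3: [-19, 0, 2, -3]
q=4: [-9, -7, -4, -26]
Optimal cycle mean attained by: cycle 0->3->0, total (-7) + (-6), length 2.
Answer: λ = -13/2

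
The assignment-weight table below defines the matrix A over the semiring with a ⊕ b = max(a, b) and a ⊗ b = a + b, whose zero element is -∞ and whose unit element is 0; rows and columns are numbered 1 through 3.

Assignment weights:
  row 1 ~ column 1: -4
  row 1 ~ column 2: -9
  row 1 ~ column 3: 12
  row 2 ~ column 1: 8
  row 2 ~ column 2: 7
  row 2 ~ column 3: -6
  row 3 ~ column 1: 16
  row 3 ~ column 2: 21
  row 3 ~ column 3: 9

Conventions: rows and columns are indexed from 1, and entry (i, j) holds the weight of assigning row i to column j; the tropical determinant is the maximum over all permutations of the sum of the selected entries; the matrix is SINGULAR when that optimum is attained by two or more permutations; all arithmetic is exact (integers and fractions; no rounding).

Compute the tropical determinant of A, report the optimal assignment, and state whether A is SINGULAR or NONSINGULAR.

σ = (1, 2, 3): (-4) + 7 + 9 = 12
σ = (1, 3, 2): (-4) + (-6) + 21 = 11
σ = (2, 1, 3): (-9) + 8 + 9 = 8
σ = (2, 3, 1): (-9) + (-6) + 16 = 1
σ = (3, 1, 2): 12 + 8 + 21 = 41
σ = (3, 2, 1): 12 + 7 + 16 = 35
Optimal value attained by: σ = (3, 1, 2).
Answer: det⊕(A) = 41; verdict: NONSINGULAR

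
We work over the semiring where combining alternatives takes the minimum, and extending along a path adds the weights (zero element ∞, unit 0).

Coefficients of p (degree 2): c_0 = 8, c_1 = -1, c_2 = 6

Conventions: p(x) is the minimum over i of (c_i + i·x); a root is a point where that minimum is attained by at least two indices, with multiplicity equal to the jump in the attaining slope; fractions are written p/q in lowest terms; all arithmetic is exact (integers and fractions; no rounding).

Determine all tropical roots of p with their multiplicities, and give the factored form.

hull edge (i=0, c=8) to (i=1, c=-1): slope -9, span 1
hull edge (i=1, c=-1) to (i=2, c=6): slope 7, span 1
Factored form: p(x) = 6 ⊗ (x ⊕ (-7)) ⊗ (x ⊕ 9)
Answer: roots = -7 (mult 1), 9 (mult 1)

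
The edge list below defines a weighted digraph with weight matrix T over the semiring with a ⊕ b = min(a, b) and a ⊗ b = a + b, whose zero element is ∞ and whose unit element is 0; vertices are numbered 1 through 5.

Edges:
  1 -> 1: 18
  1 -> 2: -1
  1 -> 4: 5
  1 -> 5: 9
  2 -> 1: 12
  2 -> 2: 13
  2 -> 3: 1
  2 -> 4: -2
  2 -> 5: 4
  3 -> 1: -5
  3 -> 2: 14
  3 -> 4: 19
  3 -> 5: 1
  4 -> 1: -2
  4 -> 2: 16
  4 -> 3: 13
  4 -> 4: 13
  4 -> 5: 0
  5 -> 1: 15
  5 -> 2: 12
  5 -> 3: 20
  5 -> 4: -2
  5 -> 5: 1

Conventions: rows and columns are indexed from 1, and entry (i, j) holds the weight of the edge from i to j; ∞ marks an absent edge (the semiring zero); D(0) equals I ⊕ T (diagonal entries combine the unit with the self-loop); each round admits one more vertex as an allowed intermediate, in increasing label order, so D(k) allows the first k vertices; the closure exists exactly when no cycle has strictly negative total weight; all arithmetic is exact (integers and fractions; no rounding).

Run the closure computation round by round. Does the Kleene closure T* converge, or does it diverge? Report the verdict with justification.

D(0):
  [0, -1, ∞, 5, 9]
  [12, 0, 1, -2, 4]
  [-5, 14, 0, 19, 1]
  [-2, 16, 13, 0, 0]
  [15, 12, 20, -2, 0]
D(1):
  [0, -1, ∞, 5, 9]
  [12, 0, 1, -2, 4]
  [-5, -6, 0, 0, 1]
  [-2, -3, 13, 0, 0]
  [15, 12, 20, -2, 0]
Detection: at round 2, diagonal entry (3, 3) turns strictly negative.
Key observation: the cycle 3->1->2->3 has total weight (-5) + (-1) + 1, which is strictly negative.
Answer: DIVERGES — negative cycle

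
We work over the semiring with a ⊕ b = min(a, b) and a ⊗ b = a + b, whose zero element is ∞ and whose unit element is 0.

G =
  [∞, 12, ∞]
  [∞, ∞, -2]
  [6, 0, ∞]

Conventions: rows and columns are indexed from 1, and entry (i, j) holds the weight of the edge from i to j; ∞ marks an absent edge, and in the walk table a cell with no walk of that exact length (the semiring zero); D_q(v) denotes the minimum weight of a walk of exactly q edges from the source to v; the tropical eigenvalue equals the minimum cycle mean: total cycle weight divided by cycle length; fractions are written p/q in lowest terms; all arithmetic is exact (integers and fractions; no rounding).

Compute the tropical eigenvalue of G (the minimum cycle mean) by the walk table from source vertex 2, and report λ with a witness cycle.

q=0: [∞, 0, ∞]
q=1: [∞, ∞, -2]
q=2: [4, -2, ∞]
q=3: [∞, 16, -4]
Optimal cycle mean attained by: cycle 2->3->2, total (-2) + 0, length 2.
Answer: λ = -1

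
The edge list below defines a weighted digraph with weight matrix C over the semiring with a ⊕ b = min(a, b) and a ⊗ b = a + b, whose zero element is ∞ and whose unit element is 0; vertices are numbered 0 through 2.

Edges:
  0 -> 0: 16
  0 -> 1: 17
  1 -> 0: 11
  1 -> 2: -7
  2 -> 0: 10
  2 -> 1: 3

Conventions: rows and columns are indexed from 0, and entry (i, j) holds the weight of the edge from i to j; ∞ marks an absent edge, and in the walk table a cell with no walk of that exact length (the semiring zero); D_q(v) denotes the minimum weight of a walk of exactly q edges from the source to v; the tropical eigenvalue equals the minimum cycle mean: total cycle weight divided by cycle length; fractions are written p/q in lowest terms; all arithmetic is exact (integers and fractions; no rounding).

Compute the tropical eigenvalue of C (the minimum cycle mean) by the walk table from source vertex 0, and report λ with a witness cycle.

q=0: [0, ∞, ∞]
q=1: [16, 17, ∞]
q=2: [28, 33, 10]
q=3: [20, 13, 26]
Optimal cycle mean attained by: cycle 1->2->1, total (-7) + 3, length 2.
Answer: λ = -2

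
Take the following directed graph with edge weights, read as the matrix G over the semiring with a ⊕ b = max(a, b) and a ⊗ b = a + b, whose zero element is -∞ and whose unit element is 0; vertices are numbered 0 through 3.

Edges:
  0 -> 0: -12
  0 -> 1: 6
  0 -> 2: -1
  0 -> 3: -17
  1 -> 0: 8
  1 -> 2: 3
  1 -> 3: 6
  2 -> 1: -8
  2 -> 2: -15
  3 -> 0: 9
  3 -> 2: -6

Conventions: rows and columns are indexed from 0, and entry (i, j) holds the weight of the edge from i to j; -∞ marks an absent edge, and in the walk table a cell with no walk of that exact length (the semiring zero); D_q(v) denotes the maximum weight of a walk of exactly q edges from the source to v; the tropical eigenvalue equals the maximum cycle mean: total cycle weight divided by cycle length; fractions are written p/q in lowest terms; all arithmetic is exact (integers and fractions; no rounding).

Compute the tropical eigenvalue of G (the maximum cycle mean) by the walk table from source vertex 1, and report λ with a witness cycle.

q=0: [-∞, 0, -∞, -∞]
q=1: [8, -∞, 3, 6]
q=2: [15, 14, 7, -9]
q=3: [22, 21, 17, 20]
q=4: [29, 28, 24, 27]
Optimal cycle mean attained by: cycle 0->1->0, total 6 + 8, length 2.
Answer: λ = 7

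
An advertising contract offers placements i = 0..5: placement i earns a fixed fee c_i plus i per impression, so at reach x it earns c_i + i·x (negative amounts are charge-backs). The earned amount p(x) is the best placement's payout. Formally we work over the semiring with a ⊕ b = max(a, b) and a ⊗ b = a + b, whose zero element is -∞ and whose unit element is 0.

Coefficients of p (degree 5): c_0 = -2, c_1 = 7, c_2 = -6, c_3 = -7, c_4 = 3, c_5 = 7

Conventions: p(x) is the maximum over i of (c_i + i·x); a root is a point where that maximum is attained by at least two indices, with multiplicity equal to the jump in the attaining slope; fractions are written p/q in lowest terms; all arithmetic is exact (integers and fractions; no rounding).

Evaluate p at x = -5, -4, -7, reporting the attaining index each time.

p(-5) = max(-2+0·(-5)=-2, 7+1·(-5)=2, -6+2·(-5)=-16, -7+3·(-5)=-22, 3+4·(-5)=-17, 7+5·(-5)=-18) = 2 (attained by i=1)
p(-4) = max(-2+0·(-4)=-2, 7+1·(-4)=3, -6+2·(-4)=-14, -7+3·(-4)=-19, 3+4·(-4)=-13, 7+5·(-4)=-13) = 3 (attained by i=1)
p(-7) = max(-2+0·(-7)=-2, 7+1·(-7)=0, -6+2·(-7)=-20, -7+3·(-7)=-28, 3+4·(-7)=-25, 7+5·(-7)=-28) = 0 (attained by i=1)
Answer: p(-5) = 2; p(-4) = 3; p(-7) = 0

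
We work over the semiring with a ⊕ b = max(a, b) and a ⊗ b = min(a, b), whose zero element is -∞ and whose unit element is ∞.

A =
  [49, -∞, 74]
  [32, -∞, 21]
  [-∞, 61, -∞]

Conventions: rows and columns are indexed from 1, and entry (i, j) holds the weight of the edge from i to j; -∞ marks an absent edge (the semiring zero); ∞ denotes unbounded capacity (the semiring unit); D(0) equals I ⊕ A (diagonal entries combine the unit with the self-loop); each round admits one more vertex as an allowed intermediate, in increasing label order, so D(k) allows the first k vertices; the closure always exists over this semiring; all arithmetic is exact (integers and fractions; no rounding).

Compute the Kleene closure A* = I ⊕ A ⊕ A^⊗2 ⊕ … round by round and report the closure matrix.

D(0):
  [∞, -∞, 74]
  [32, ∞, 21]
  [-∞, 61, ∞]
D(1):
  [∞, -∞, 74]
  [32, ∞, 32]
  [-∞, 61, ∞]
D(2):
  [∞, -∞, 74]
  [32, ∞, 32]
  [32, 61, ∞]
D(3):
  [∞, 61, 74]
  [32, ∞, 32]
  [32, 61, ∞]
Answer: A* = [[∞, 61, 74], [32, ∞, 32], [32, 61, ∞]]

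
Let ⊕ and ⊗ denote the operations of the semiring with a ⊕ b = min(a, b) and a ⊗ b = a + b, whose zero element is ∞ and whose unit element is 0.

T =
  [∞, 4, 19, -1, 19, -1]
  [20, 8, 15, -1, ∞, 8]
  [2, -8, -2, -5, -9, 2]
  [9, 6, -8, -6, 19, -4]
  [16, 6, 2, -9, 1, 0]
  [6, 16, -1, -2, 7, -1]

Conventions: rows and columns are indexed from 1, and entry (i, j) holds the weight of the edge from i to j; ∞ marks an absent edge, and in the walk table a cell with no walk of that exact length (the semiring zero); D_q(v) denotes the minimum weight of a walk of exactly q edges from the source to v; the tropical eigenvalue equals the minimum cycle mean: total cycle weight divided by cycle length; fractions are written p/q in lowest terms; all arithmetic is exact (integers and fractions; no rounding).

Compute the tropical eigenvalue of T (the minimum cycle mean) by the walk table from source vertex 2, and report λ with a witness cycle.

q=0: [∞, 0, ∞, ∞, ∞, ∞]
q=1: [20, 8, 15, -1, ∞, 8]
q=2: [8, 5, -9, -7, 6, -5]
q=3: [-7, -17, -15, -14, -18, -11]
q=4: [-13, -23, -22, -27, -24, -18]
q=5: [-20, -30, -35, -33, -31, -31]
q=6: [-33, -43, -41, -40, -44, -37]
Optimal cycle mean attained by: cycle 3->5->4->3, total (-9) + (-9) + (-8), length 3.
Answer: λ = -26/3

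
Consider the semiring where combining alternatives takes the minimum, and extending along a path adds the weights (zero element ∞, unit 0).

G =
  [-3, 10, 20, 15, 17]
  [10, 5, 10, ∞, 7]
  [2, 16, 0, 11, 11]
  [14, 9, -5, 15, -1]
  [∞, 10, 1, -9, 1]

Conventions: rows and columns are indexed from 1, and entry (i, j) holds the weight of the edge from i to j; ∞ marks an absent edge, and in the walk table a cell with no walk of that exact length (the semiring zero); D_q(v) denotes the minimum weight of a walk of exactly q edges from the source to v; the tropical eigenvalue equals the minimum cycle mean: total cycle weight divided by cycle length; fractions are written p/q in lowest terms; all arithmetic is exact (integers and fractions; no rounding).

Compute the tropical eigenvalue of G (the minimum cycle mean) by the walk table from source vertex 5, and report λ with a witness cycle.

q=0: [∞, ∞, ∞, ∞, 0]
q=1: [∞, 10, 1, -9, 1]
q=2: [3, 0, -14, -8, -10]
q=3: [-12, 0, -14, -19, -9]
q=4: [-15, -10, -24, -18, -20]
q=5: [-22, -10, -24, -29, -19]
Optimal cycle mean attained by: cycle 4->5->4, total (-1) + (-9), length 2.
Answer: λ = -5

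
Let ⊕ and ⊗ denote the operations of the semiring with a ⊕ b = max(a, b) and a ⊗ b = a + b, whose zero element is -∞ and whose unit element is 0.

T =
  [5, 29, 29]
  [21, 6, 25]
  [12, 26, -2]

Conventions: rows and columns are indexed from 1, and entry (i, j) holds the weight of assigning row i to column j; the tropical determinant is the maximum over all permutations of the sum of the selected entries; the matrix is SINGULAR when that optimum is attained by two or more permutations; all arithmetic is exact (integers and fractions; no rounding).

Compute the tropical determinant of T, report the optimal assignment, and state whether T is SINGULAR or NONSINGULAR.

σ = (1, 2, 3): 5 + 6 + (-2) = 9
σ = (1, 3, 2): 5 + 25 + 26 = 56
σ = (2, 1, 3): 29 + 21 + (-2) = 48
σ = (2, 3, 1): 29 + 25 + 12 = 66
σ = (3, 1, 2): 29 + 21 + 26 = 76
σ = (3, 2, 1): 29 + 6 + 12 = 47
Optimal value attained by: σ = (3, 1, 2).
Answer: det⊕(T) = 76; verdict: NONSINGULAR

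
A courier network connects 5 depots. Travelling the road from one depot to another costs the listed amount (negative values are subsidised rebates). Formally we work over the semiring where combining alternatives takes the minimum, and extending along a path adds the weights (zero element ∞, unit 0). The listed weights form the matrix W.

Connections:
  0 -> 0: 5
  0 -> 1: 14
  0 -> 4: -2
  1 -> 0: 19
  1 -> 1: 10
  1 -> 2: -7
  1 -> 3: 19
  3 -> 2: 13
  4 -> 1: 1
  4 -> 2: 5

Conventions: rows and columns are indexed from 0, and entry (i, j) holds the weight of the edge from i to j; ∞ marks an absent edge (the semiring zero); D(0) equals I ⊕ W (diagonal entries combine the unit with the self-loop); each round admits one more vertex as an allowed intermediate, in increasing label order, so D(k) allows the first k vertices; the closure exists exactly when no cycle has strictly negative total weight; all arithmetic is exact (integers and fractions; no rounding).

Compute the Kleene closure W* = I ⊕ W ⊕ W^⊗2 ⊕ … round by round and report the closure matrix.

D(0):
  [0, 14, ∞, ∞, -2]
  [19, 0, -7, 19, ∞]
  [∞, ∞, 0, ∞, ∞]
  [∞, ∞, 13, 0, ∞]
  [∞, 1, 5, ∞, 0]
D(1):
  [0, 14, ∞, ∞, -2]
  [19, 0, -7, 19, 17]
  [∞, ∞, 0, ∞, ∞]
  [∞, ∞, 13, 0, ∞]
  [∞, 1, 5, ∞, 0]
D(2):
  [0, 14, 7, 33, -2]
  [19, 0, -7, 19, 17]
  [∞, ∞, 0, ∞, ∞]
  [∞, ∞, 13, 0, ∞]
  [20, 1, -6, 20, 0]
D(3):
  [0, 14, 7, 33, -2]
  [19, 0, -7, 19, 17]
  [∞, ∞, 0, ∞, ∞]
  [∞, ∞, 13, 0, ∞]
  [20, 1, -6, 20, 0]
D(4):
  [0, 14, 7, 33, -2]
  [19, 0, -7, 19, 17]
  [∞, ∞, 0, ∞, ∞]
  [∞, ∞, 13, 0, ∞]
  [20, 1, -6, 20, 0]
D(5):
  [0, -1, -8, 18, -2]
  [19, 0, -7, 19, 17]
  [∞, ∞, 0, ∞, ∞]
  [∞, ∞, 13, 0, ∞]
  [20, 1, -6, 20, 0]
Answer: W* = [[0, -1, -8, 18, -2], [19, 0, -7, 19, 17], [∞, ∞, 0, ∞, ∞], [∞, ∞, 13, 0, ∞], [20, 1, -6, 20, 0]]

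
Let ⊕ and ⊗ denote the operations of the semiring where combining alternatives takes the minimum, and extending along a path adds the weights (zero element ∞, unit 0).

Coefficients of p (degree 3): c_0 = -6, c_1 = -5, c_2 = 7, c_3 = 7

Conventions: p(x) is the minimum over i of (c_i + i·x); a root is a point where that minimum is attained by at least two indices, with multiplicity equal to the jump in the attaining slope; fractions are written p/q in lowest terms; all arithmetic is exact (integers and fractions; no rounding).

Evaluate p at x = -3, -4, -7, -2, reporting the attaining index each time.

p(-3) = min(-6+0·(-3)=-6, -5+1·(-3)=-8, 7+2·(-3)=1, 7+3·(-3)=-2) = -8 (attained by i=1)
p(-4) = min(-6+0·(-4)=-6, -5+1·(-4)=-9, 7+2·(-4)=-1, 7+3·(-4)=-5) = -9 (attained by i=1)
p(-7) = min(-6+0·(-7)=-6, -5+1·(-7)=-12, 7+2·(-7)=-7, 7+3·(-7)=-14) = -14 (attained by i=3)
p(-2) = min(-6+0·(-2)=-6, -5+1·(-2)=-7, 7+2·(-2)=3, 7+3·(-2)=1) = -7 (attained by i=1)
Answer: p(-3) = -8; p(-4) = -9; p(-7) = -14; p(-2) = -7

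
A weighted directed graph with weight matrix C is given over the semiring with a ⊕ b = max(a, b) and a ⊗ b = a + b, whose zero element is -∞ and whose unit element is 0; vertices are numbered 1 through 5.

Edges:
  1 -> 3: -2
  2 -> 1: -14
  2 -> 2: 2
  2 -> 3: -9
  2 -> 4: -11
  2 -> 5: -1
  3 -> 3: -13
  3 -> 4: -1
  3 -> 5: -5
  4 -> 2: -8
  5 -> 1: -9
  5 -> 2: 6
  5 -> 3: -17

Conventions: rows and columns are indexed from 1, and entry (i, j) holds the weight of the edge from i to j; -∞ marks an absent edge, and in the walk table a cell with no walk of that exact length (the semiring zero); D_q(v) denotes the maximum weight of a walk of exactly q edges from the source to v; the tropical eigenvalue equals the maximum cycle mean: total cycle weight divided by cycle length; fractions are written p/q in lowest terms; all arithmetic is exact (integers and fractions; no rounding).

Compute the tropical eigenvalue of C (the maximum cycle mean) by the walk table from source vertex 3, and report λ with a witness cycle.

q=0: [-∞, -∞, 0, -∞, -∞]
q=1: [-∞, -∞, -13, -1, -5]
q=2: [-14, 1, -22, -14, -18]
q=3: [-13, 3, -8, -10, 0]
q=4: [-9, 6, -6, -8, 2]
q=5: [-7, 8, -3, -5, 5]
Optimal cycle mean attained by: cycle 2->5->2, total (-1) + 6, length 2.
Answer: λ = 5/2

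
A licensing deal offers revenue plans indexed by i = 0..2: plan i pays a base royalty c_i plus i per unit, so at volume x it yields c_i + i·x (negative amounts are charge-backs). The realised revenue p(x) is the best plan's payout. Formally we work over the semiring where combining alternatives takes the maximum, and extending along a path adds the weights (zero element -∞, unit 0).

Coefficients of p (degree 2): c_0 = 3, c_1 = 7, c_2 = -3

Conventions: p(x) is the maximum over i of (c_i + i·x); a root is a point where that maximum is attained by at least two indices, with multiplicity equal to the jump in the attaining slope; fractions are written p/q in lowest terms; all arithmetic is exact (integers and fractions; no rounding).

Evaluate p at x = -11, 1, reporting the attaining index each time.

p(-11) = max(3+0·(-11)=3, 7+1·(-11)=-4, -3+2·(-11)=-25) = 3 (attained by i=0)
p(1) = max(3+0·1=3, 7+1·1=8, -3+2·1=-1) = 8 (attained by i=1)
Answer: p(-11) = 3; p(1) = 8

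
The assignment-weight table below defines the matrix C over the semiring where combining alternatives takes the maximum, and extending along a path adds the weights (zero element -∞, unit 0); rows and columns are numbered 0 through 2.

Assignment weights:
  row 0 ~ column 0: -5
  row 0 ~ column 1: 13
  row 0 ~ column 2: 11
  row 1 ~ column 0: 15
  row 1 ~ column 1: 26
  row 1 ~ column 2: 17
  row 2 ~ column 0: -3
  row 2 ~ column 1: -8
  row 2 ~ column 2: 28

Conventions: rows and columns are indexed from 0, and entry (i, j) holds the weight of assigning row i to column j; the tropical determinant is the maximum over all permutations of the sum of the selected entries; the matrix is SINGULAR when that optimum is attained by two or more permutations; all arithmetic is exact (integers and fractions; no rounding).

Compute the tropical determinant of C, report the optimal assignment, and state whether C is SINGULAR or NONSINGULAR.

σ = (0, 1, 2): (-5) + 26 + 28 = 49
σ = (0, 2, 1): (-5) + 17 + (-8) = 4
σ = (1, 0, 2): 13 + 15 + 28 = 56
σ = (1, 2, 0): 13 + 17 + (-3) = 27
σ = (2, 0, 1): 11 + 15 + (-8) = 18
σ = (2, 1, 0): 11 + 26 + (-3) = 34
Optimal value attained by: σ = (1, 0, 2).
Answer: det⊕(C) = 56; verdict: NONSINGULAR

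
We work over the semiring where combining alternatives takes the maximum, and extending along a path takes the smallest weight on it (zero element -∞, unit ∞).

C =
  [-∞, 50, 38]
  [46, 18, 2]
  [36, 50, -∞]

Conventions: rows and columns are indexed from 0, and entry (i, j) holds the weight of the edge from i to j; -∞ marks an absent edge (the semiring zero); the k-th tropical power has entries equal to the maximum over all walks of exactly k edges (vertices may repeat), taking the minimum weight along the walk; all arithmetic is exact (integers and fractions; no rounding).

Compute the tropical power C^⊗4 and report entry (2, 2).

C^⊗2:
  [46, 38, 2]
  [18, 46, 38]
  [46, 36, 36]
C^⊗3:
  [38, 46, 38]
  [46, 38, 18]
  [36, 46, 38]
C^⊗4:
  [46, 38, 38]
  [38, 46, 38]
  [46, 38, 36]
Key observation: the optimum is the walk 2->0->1->0->2, with weight 36 min 50 min 46 min 38 = 36.
Optimal value attained by: walk 2->0->1->0->2.
Answer: (C^⊗4)[2][2] = 36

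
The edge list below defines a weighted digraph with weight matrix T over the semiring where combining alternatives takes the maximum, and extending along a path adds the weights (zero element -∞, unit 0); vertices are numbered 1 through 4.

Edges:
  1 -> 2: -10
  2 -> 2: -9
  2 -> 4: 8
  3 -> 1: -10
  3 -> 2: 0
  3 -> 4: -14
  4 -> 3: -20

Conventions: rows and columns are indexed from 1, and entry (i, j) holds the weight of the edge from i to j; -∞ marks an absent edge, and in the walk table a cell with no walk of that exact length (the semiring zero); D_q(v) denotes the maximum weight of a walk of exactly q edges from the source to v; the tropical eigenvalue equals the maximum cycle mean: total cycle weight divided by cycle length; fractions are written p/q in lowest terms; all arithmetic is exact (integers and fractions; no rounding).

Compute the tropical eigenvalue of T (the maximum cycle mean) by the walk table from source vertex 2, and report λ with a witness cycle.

q=0: [-∞, 0, -∞, -∞]
q=1: [-∞, -9, -∞, 8]
q=2: [-∞, -18, -12, -1]
q=3: [-22, -12, -21, -10]
q=4: [-31, -21, -30, -4]
Optimal cycle mean attained by: cycle 2->4->3->2, total 8 + (-20) + 0, length 3.
Answer: λ = -4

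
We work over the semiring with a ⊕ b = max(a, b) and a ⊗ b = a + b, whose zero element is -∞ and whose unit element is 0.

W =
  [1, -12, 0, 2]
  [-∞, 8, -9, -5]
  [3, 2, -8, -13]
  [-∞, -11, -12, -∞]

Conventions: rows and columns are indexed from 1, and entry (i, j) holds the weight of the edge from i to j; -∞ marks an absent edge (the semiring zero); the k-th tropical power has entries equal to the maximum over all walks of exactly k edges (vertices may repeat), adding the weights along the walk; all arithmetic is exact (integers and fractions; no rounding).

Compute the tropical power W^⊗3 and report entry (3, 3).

W^⊗2:
  [3, 2, 1, 3]
  [-6, 16, -1, 3]
  [4, 10, 3, 5]
  [-9, -3, -20, -16]
W^⊗3:
  [4, 10, 3, 5]
  [2, 24, 7, 11]
  [6, 18, 4, 6]
  [-8, 5, -9, -7]
Key observation: the optimum is the walk 3->1->1->3, with weight 3 + 1 + 0 = 4.
Optimal value attained by: walk 3->1->1->3.
Answer: (W^⊗3)[3][3] = 4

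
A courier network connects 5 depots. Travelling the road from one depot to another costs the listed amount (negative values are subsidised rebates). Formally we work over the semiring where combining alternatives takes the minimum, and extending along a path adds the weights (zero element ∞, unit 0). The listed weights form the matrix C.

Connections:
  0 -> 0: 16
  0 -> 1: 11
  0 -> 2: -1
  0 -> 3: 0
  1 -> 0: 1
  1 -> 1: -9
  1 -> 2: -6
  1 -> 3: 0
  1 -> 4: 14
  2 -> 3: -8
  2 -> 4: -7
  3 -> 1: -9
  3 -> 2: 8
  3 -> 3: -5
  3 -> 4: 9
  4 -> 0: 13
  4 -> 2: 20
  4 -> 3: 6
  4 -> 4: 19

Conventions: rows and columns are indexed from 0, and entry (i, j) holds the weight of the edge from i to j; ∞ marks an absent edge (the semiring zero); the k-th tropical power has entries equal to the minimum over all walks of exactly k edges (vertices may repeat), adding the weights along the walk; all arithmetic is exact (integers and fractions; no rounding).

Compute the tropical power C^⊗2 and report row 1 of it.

C^⊗2:
  [12, -9, 5, -9, -8]
  [-8, -18, -15, -14, -13]
  [6, -17, 0, -13, 1]
  [-8, -18, -15, -10, 1]
  [29, -3, 12, 1, 13]
Answer: row 1 of C^⊗2 = [-8, -18, -15, -14, -13]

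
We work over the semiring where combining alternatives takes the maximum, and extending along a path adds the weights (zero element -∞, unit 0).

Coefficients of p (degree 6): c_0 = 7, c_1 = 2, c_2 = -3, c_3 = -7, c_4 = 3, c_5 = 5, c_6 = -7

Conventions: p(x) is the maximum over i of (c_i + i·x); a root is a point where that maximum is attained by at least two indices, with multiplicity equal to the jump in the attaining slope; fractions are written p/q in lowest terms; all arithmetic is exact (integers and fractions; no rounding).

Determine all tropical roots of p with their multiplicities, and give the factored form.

hull edge (i=0, c=7) to (i=5, c=5): slope -2/5, span 5
hull edge (i=5, c=5) to (i=6, c=-7): slope -12, span 1
Factored form: p(x) = -7 ⊗ (x ⊕ 2/5) ⊗ (x ⊕ 2/5) ⊗ (x ⊕ 2/5) ⊗ (x ⊕ 2/5) ⊗ (x ⊕ 2/5) ⊗ (x ⊕ 12)
Answer: roots = 2/5 (mult 5), 12 (mult 1)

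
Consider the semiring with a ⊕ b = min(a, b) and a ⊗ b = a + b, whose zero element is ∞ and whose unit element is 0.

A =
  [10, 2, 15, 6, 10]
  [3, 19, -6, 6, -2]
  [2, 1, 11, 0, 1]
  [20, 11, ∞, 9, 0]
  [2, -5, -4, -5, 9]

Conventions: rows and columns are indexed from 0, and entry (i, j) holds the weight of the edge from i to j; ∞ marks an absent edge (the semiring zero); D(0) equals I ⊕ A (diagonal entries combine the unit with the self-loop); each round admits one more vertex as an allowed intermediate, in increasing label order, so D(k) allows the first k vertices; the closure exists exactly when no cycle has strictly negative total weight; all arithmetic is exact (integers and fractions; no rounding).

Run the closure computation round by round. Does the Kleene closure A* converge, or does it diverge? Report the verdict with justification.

D(0):
  [0, 2, 15, 6, 10]
  [3, 0, -6, 6, -2]
  [2, 1, 0, 0, 1]
  [20, 11, ∞, 0, 0]
  [2, -5, -4, -5, 0]
D(1):
  [0, 2, 15, 6, 10]
  [3, 0, -6, 6, -2]
  [2, 1, 0, 0, 1]
  [20, 11, 35, 0, 0]
  [2, -5, -4, -5, 0]
Detection: at round 2, diagonal entry (2, 2) turns strictly negative.
Key observation: the cycle 2->0->1->2 has total weight 2 + 2 + (-6), which is strictly negative.
Answer: DIVERGES — negative cycle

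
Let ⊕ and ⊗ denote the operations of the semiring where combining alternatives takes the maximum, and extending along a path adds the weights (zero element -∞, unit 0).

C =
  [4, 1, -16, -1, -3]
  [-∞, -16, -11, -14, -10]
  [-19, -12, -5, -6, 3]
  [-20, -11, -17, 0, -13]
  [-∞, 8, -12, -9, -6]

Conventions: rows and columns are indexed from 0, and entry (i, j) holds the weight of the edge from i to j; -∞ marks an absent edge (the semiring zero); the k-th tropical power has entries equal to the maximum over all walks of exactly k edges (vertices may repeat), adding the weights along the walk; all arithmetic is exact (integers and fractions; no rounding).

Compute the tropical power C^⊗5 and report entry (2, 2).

C^⊗2:
  [8, 5, -10, 3, 1]
  [-30, -2, -16, -14, -8]
  [-15, 11, -9, -6, -2]
  [-16, -5, -17, 0, -13]
  [-29, 2, -3, -6, -2]
C^⊗3:
  [12, 9, -6, 7, 5]
  [-26, 0, -13, -14, -12]
  [-11, 6, 0, -3, 1]
  [-12, -5, -16, 0, -13]
  [-22, 6, -8, -6, 0]
C^⊗4:
  [16, 13, -2, 11, 9]
  [-22, -4, -11, -14, -10]
  [-7, 9, -5, -3, 3]
  [-8, -5, -16, 0, -13]
  [-18, 8, -5, -6, -4]
C^⊗5:
  [20, 17, 2, 15, 13]
  [-18, -2, -15, -14, -8]
  [-3, 11, -2, -3, -1]
  [-4, -5, -16, 0, -11]
  [-14, 4, -3, -6, -2]
Key observation: the optimum is the walk 2->4->1->4->1->2, with weight 3 + 8 + (-10) + 8 + (-11) = -2.
Optimal value attained by: walk 2->4->1->4->1->2.
Answer: (C^⊗5)[2][2] = -2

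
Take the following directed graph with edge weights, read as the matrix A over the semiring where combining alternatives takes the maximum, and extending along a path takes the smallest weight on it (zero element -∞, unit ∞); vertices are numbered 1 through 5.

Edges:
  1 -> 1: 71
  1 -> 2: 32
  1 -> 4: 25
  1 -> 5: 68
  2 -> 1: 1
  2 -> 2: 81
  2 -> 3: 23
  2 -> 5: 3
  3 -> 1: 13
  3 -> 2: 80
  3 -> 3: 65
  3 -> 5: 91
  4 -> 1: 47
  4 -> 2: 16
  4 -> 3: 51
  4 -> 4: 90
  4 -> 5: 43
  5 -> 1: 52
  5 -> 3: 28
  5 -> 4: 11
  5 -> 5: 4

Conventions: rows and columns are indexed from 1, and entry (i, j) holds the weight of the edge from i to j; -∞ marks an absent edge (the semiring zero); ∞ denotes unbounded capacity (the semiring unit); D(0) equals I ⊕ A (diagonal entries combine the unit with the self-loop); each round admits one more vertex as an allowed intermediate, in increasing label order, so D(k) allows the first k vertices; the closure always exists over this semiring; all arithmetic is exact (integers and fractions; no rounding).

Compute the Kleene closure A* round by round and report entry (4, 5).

D(0):
  [∞, 32, -∞, 25, 68]
  [1, ∞, 23, -∞, 3]
  [13, 80, ∞, -∞, 91]
  [47, 16, 51, ∞, 43]
  [52, -∞, 28, 11, ∞]
D(1):
  [∞, 32, -∞, 25, 68]
  [1, ∞, 23, 1, 3]
  [13, 80, ∞, 13, 91]
  [47, 32, 51, ∞, 47]
  [52, 32, 28, 25, ∞]
D(2):
  [∞, 32, 23, 25, 68]
  [1, ∞, 23, 1, 3]
  [13, 80, ∞, 13, 91]
  [47, 32, 51, ∞, 47]
  [52, 32, 28, 25, ∞]
D(3):
  [∞, 32, 23, 25, 68]
  [13, ∞, 23, 13, 23]
  [13, 80, ∞, 13, 91]
  [47, 51, 51, ∞, 51]
  [52, 32, 28, 25, ∞]
D(4):
  [∞, 32, 25, 25, 68]
  [13, ∞, 23, 13, 23]
  [13, 80, ∞, 13, 91]
  [47, 51, 51, ∞, 51]
  [52, 32, 28, 25, ∞]
D(5):
  [∞, 32, 28, 25, 68]
  [23, ∞, 23, 23, 23]
  [52, 80, ∞, 25, 91]
  [51, 51, 51, ∞, 51]
  [52, 32, 28, 25, ∞]
Answer: A*[4][5] = 51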